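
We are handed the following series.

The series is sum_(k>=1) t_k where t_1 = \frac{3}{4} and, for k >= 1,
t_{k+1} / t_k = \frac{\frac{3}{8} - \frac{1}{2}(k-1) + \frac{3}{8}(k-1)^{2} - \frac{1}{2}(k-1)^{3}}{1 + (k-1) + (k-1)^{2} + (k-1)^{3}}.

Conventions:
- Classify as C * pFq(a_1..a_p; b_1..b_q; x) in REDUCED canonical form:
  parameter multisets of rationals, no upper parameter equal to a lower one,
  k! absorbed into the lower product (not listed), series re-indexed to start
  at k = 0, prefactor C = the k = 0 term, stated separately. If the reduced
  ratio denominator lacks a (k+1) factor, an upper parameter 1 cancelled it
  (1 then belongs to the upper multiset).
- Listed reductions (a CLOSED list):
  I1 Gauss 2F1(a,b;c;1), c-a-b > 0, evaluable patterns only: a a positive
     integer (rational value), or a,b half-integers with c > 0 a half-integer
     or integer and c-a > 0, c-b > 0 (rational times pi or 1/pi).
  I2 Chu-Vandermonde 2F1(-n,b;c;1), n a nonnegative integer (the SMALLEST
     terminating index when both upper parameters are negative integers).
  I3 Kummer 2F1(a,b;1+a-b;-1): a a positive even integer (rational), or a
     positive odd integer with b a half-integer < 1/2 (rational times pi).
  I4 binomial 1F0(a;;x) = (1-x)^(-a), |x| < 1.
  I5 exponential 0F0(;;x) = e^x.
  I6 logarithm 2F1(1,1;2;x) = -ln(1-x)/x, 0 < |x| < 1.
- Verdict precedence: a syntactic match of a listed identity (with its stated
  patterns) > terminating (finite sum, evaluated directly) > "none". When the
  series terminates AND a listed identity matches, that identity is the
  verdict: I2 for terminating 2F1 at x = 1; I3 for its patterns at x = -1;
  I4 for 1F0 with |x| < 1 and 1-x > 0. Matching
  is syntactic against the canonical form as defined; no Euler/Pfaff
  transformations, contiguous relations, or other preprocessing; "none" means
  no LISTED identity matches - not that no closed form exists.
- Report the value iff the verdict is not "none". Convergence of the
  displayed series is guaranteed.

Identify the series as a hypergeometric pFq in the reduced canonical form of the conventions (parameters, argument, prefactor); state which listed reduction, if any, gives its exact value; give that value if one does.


Key step: from the first term \frac{3}{4}: factor the ratio over Q (C = 3/4): negated roots = parameters.
Ratio: r(k) = -\frac{1}{2} * (k-\frac{3}{4}) / [(k+1)] - rational; roots negated = parameters, x = -\frac{1}{2}, C = \frac{3}{4}.

Reduced: x = -\frac{1}{2}, 1F0, upper = {-\frac{3}{4}}, lower = {-}, C = \frac{3}{4}. Verdict (x = -\frac{1}{2}): binomial (I4) applies (the 1F0 binomial series: exponent 3/4, x = -\frac{1}{2}). Value: \frac{3}{4} \cdot \left(\frac{3}{2}\right)^{\frac{3}{4}}.


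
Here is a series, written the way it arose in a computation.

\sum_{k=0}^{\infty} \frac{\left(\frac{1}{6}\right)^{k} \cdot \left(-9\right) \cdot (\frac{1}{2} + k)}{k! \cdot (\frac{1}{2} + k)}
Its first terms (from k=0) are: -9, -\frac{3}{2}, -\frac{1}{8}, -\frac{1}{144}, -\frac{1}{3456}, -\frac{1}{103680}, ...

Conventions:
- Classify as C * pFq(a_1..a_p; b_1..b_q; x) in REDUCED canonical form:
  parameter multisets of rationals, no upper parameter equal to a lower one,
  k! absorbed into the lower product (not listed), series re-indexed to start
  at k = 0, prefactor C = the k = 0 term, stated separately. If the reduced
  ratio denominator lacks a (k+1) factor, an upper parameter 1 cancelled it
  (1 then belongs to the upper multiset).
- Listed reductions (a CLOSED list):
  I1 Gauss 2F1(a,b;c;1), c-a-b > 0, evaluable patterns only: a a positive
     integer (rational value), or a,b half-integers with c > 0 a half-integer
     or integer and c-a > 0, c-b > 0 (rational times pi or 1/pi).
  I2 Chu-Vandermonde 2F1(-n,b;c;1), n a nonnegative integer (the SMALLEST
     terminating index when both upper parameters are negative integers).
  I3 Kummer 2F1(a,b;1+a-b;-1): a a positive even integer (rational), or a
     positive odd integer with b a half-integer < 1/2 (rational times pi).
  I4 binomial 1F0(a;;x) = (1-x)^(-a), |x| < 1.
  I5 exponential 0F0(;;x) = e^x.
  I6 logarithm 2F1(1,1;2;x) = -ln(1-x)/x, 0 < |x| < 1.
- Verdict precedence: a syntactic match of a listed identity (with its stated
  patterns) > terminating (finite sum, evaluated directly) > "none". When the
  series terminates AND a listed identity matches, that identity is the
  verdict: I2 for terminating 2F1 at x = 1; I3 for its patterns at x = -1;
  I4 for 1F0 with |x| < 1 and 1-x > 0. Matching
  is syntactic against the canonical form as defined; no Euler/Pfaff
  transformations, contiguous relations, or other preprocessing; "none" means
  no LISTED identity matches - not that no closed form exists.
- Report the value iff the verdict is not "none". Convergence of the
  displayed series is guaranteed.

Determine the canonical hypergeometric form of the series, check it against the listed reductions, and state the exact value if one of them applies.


The tell: x = \frac{1}{6} and striking the common factor k + 1/2 reduces the term (prefactor -9).
Adjacent-term ratio: r(k) = \frac{1}{6} * 1 / [(k+1)] ; factor over Q: parameters, x = \frac{1}{6}, and C = -9.

Classification (C = -9): 0F0 with upper {-}, lower {-}, argument x = \frac{1}{6}. Verdict: this is exponential (I5) (the 0F0 exponential series at x = \frac{1}{6}). Value: \left(-9\right) \cdot e^{\frac{1}{6}}.


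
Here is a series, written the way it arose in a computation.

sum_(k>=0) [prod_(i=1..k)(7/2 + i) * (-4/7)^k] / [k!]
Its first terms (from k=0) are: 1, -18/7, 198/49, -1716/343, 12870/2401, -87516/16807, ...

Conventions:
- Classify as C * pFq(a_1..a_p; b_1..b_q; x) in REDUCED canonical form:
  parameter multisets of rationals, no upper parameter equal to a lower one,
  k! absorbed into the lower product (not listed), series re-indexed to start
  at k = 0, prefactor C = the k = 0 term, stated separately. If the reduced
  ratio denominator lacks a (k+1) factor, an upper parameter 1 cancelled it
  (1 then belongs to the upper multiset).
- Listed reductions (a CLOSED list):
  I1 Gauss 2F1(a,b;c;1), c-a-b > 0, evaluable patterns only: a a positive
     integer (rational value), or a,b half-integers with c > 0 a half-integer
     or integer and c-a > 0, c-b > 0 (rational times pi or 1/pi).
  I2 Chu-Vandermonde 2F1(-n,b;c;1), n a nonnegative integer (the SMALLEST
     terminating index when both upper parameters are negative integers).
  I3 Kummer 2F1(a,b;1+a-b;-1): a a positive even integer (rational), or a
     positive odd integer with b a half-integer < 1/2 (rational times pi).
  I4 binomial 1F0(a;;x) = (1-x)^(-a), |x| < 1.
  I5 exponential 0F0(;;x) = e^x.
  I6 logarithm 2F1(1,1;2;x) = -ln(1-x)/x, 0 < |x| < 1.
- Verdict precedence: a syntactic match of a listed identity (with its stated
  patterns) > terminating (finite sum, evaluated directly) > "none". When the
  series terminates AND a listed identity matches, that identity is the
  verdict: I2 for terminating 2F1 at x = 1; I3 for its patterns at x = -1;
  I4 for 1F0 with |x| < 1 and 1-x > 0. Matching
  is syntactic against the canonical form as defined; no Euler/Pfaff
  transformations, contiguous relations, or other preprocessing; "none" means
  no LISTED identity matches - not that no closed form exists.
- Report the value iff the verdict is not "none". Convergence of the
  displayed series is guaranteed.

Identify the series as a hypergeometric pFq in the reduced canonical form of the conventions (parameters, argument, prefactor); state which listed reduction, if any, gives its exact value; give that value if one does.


This is 1 * 1F0(9/2; -; -4/7) in reduced canonical form. Verdict: the binomial series (I4) applies (the 1F0 binomial series: exponent -9/2, x = -4/7). Sum: (11/7)^(-9/2).

Structural cue: from the first term 1: the running product (prefactor 1) telescopes to a rising factorial.
Step ratio: r(k) = (-4/7) * (k+9/2) / [(k+1)] - rational; roots negated = parameters, x = (-4/7), C = 1.


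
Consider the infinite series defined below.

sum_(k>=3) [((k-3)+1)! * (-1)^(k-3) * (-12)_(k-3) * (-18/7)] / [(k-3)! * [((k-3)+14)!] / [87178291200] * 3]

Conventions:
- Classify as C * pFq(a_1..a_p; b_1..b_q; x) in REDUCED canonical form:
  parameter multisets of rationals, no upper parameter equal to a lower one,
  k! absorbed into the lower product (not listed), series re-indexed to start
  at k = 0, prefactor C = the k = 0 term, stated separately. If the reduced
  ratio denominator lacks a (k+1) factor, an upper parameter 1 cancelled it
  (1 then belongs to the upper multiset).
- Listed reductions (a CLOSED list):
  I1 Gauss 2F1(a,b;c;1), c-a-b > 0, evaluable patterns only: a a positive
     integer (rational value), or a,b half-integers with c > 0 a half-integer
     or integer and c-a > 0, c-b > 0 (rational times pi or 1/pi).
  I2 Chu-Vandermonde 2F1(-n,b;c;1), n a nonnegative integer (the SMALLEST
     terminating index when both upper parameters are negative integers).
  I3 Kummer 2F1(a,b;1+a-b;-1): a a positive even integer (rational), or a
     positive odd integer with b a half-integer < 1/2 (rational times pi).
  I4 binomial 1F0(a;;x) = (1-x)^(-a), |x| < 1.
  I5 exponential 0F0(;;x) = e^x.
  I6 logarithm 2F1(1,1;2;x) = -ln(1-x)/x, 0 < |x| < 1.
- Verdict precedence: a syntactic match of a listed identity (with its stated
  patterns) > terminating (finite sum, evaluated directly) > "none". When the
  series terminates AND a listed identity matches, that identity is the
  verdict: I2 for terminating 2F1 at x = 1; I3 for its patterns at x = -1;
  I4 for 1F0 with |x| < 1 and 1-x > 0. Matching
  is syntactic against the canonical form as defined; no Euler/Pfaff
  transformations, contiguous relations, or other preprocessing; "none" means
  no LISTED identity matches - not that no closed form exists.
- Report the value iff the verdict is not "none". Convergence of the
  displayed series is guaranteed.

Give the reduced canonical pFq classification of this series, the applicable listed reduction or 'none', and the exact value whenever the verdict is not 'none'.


The series (x = -1) is 2F1: upper {-12, 2}, lower {15}, prefactor -6/7. Verdict at x = -1: Kummer (I3) matches (x = -1; c = 15 equals 1+a-b for upper {-12, 2}: listed pattern). Hence: -6.

Key step: t_0 = -6/7 here, and the factorial ratio (prefactor -6/7) (k+a-1)!/(a-1)! is a rising factorial (a)_k.
Term ratio: r(k) = (-1) * (k-12) (k+2) / [(k+15) (k+1)] - rational in k. x = (-1); t_0 = -6/7; negate the roots.


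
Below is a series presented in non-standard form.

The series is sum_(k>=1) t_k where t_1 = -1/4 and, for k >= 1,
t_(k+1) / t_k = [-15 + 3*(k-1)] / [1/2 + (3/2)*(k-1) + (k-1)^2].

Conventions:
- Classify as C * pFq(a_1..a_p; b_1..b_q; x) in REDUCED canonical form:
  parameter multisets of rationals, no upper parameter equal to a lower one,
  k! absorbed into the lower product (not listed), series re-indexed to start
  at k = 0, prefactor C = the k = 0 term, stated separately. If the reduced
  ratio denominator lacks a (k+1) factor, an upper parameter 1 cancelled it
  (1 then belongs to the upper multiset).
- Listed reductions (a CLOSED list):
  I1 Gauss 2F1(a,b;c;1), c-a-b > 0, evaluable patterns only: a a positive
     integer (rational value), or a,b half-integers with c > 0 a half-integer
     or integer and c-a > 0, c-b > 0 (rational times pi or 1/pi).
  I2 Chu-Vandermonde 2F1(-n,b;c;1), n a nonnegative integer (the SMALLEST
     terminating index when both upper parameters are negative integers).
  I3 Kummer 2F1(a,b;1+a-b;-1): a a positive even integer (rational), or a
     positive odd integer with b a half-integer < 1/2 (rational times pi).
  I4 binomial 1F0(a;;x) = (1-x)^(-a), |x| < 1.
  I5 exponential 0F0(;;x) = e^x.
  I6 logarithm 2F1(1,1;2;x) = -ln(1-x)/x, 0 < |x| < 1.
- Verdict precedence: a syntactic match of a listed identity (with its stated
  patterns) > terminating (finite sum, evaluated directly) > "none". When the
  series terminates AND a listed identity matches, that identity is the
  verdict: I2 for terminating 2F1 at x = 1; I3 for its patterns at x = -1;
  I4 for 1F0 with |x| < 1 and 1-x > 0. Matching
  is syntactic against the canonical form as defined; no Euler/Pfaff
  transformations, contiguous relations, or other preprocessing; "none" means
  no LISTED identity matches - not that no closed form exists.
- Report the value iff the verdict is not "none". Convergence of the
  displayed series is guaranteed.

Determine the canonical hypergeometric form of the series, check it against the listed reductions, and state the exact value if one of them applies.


Prefactor -1/4, argument 3: 1F1 with upper {-5} over lower {1/2}. Verdict: terminating (-5 upstairs). 6 nonzero terms in all; added directly. Exact value: -17/140.

Structural cue: from the first term -1/4: factor the ratio over Q (prefactor -1/4): negated roots = parameters.
Ratio: r(k) = 3 * (k-5) / [(k+1/2) (k+1)] - rational in k, leading ratio 3; with t_0 = -1/4, classification follows.


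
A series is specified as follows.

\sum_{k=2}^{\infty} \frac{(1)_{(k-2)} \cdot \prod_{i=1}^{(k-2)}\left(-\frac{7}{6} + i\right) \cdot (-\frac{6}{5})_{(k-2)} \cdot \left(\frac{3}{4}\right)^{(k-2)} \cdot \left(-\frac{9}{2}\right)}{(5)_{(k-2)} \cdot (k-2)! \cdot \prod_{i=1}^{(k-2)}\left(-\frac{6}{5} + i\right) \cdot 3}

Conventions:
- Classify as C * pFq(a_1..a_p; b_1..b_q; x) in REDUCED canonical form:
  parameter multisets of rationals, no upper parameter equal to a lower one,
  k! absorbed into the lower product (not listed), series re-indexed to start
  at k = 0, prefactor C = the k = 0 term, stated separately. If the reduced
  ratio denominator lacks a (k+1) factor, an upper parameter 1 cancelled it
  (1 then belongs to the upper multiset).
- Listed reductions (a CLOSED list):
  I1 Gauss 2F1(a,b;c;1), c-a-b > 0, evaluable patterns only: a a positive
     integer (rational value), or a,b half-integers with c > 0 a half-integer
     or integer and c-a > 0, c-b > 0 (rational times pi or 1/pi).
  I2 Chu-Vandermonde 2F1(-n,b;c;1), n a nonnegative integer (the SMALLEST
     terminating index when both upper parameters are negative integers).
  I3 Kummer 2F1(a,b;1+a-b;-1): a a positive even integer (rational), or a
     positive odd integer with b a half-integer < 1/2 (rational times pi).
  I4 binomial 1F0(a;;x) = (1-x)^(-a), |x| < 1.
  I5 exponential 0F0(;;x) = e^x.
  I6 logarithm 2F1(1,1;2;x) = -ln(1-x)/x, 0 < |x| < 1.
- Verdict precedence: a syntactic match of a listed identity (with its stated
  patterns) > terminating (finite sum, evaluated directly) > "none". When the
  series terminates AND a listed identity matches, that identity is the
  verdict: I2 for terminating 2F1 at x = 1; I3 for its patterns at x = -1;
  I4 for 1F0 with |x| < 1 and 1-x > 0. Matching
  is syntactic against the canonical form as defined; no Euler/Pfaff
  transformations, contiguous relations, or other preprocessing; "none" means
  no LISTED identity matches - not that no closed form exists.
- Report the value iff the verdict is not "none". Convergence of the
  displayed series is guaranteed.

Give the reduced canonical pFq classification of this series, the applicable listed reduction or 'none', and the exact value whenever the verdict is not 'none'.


First insight: with t_0 = -\frac{3}{2}, the running product (C = -3/2) telescopes to a rising factorial.
Ratio: r(k) = \frac{3}{4} * (k-\frac{6}{5}) (k-\frac{1}{6}) (k+1) / [(k-\frac{1}{5}) (k+5) (k+1)] ; factor over Q: parameters, x = \frac{3}{4}, and C = -\frac{3}{2}.

At argument \frac{3}{4}: a 3F2 with upper {-\frac{6}{5}, -\frac{1}{6}, 1}, lower {-\frac{1}{5}, 5}, scaled by C = -\frac{3}{2}. Verdict: none here - no I1-I6 shape fits x = \frac{3}{4} with lower {-\frac{1}{5}, 5}.


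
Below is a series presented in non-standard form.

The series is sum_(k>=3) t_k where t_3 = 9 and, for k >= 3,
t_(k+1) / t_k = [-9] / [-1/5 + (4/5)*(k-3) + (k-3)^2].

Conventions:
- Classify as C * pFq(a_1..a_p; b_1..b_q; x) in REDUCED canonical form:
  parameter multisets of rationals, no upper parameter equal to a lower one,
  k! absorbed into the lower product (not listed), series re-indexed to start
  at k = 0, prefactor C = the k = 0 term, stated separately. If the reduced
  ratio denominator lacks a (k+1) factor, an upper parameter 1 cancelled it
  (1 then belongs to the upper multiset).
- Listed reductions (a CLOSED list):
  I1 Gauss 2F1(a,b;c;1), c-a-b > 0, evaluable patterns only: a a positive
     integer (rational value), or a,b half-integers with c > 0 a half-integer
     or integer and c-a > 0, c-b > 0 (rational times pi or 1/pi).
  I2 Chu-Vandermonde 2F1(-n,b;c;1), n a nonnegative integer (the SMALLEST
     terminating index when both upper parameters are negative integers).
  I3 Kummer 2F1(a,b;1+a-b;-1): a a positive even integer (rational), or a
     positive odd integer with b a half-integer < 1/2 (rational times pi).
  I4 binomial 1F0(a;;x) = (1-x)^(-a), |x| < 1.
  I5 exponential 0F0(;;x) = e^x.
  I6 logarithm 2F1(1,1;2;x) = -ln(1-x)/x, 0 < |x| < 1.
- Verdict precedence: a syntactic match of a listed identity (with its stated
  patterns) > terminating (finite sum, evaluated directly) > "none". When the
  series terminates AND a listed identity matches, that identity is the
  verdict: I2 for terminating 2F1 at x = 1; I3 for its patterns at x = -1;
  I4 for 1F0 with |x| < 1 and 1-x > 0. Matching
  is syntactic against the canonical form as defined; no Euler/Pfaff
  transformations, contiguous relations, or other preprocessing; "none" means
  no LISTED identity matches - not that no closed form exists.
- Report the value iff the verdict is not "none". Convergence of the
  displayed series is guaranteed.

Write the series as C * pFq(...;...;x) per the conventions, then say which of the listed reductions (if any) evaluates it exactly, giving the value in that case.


First insight: t_0 being 9, roots of the ratio polynomials (prefactor 9) are the negated parameters.
Step ratio: r(k) = (-9) * 1 / [(k-1/5) (k+1)] ; factor over Q: parameters, x = (-9), and C = 9.

At argument -9: a 0F1 with upper {-}, lower {-1/5}, scaled by C = 9. Verdict: no listed reduction: x = -9 and upper {-} fail every I1-I6 pattern.


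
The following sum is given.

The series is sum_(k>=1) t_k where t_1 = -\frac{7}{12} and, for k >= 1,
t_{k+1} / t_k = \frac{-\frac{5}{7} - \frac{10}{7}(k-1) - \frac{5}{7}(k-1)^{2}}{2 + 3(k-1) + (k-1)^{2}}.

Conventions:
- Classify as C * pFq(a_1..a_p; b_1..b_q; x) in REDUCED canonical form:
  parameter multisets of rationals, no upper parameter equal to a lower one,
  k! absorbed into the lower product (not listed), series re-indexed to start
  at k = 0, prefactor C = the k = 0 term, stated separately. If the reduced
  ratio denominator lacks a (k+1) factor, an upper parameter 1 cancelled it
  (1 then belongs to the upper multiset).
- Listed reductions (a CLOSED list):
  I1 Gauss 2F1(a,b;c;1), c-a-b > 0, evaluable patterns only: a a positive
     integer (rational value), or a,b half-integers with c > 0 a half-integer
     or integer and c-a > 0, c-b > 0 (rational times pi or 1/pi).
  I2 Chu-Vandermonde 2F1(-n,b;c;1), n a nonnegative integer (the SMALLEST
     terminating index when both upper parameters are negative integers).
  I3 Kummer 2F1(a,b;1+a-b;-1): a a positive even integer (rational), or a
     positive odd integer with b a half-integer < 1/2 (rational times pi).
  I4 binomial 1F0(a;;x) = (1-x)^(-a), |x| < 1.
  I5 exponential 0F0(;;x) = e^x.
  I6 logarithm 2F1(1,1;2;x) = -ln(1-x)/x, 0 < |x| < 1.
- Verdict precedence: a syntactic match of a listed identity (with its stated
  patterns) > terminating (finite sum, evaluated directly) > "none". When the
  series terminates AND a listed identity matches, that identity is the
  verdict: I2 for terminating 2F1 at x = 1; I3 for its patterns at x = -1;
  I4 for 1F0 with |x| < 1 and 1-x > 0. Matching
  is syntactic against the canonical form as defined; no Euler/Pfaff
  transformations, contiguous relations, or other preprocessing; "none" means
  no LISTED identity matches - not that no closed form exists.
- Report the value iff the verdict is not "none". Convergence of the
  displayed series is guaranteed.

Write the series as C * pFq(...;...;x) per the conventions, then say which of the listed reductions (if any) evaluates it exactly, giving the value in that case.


At argument -\frac{5}{7}: a 2F1 with upper {1, 1}, lower {2}, scaled by C = -\frac{7}{12}. Verdict: the logarithmic series (I6) applies (the logarithm: parameters (1,1;2), x = -\frac{5}{7}). Exact value: \left(-\frac{49}{60}\right) \cdot \ln\left(\frac{12}{7}\right).

Structural cue: with t_0 = -\frac{7}{12}, the expanded ratio factors over Q; C = -7/12, x = -5/7, roots give parameters.
Adjacent-term ratio: r(k) = -\frac{5}{7} * (k+1) (k+1) / [(k+2) (k+1)] - rational in k, leading ratio -\frac{5}{7}; with t_0 = -\frac{7}{12}, classification follows.


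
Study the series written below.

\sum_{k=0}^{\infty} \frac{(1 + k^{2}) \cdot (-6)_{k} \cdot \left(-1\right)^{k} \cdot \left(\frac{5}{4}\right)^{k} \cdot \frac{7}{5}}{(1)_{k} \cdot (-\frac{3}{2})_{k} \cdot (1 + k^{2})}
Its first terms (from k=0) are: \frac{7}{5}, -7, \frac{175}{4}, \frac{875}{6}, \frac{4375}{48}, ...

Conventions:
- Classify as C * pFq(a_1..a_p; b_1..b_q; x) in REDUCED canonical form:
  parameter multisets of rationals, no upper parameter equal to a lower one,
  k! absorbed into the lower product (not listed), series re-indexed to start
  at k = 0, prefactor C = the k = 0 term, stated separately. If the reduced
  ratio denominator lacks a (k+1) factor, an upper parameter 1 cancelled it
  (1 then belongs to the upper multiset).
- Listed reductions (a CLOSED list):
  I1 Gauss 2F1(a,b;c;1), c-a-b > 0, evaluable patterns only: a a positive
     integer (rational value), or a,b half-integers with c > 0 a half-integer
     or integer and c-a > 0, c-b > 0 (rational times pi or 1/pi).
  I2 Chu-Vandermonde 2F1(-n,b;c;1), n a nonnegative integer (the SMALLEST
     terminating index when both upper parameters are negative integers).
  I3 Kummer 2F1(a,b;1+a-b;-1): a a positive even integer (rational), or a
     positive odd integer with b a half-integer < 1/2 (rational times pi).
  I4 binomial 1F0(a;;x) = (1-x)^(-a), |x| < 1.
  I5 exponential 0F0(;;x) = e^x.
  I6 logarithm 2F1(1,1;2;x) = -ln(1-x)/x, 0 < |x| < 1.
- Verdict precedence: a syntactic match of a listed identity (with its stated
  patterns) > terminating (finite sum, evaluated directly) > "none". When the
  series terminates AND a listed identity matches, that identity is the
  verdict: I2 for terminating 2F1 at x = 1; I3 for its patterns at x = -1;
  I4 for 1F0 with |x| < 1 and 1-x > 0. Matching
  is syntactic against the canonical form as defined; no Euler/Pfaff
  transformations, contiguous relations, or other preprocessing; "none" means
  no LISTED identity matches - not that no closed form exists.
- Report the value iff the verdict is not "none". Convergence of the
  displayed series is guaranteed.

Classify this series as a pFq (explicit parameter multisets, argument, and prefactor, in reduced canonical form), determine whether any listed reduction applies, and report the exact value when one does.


With C = \frac{7}{5}: the canonical form is 1F1(-6; -\frac{3}{2}; -\frac{5}{4}). Verdict: terminating - the sum ends at index 6 because -6 is a negative integer; exact evaluation follows. Value: \frac{847997}{2880}.

First insight: with t_0 = \frac{7}{5}, the (-1)^k factor (C = 7/5, x = -5/4) folds into the argument's sign.
Adjacent-term ratio: r(k) = -\frac{5}{4} * (k-6) / [(k-\frac{3}{2}) (k+1)] - rational; roots negated = parameters, x = -\frac{5}{4}, C = \frac{7}{5}.


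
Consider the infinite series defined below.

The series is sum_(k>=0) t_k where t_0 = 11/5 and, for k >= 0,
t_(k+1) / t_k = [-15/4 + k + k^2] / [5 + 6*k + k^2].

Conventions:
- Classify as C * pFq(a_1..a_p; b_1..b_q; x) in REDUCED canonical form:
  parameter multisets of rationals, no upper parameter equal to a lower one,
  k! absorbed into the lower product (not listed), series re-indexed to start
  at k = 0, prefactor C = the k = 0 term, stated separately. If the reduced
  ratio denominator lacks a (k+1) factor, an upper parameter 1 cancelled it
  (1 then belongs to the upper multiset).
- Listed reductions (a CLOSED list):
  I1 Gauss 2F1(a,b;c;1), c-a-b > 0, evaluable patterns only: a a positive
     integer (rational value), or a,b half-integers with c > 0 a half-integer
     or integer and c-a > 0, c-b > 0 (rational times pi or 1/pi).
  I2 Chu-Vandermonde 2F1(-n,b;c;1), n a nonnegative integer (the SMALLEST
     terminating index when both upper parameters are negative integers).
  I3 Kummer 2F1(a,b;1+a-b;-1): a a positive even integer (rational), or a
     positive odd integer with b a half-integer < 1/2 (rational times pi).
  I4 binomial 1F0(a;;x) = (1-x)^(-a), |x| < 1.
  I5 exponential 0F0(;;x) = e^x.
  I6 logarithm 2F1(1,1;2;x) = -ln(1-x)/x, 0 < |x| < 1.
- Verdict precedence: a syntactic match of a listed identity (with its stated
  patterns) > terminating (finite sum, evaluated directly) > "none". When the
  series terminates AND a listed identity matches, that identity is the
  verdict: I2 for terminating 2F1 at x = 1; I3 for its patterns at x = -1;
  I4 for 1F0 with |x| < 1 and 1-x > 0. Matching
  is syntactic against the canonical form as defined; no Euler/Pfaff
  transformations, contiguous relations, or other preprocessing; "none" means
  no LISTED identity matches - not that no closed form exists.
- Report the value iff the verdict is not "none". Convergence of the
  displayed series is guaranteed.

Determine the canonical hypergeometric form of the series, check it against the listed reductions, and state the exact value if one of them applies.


Classification (C = 11/5): 2F1 with upper {-3/2, 5/2}, lower {5}, argument x = 1. Verdict: this is Gauss (I1, half-integer pattern) (x = 1; upper {-3/2, 5/2} half-integers, c = 5 in the evaluable pattern). Its exact value is (4096/1575) / pi.

Structural cue: x = 1 and factor the ratio over Q (prefactor 11/5): negated roots = parameters.
Term ratio: r(k) = 1 * (k-3/2) (k+5/2) / [(k+5) (k+1)] - rational; roots negated = parameters, x = 1, C = 11/5.


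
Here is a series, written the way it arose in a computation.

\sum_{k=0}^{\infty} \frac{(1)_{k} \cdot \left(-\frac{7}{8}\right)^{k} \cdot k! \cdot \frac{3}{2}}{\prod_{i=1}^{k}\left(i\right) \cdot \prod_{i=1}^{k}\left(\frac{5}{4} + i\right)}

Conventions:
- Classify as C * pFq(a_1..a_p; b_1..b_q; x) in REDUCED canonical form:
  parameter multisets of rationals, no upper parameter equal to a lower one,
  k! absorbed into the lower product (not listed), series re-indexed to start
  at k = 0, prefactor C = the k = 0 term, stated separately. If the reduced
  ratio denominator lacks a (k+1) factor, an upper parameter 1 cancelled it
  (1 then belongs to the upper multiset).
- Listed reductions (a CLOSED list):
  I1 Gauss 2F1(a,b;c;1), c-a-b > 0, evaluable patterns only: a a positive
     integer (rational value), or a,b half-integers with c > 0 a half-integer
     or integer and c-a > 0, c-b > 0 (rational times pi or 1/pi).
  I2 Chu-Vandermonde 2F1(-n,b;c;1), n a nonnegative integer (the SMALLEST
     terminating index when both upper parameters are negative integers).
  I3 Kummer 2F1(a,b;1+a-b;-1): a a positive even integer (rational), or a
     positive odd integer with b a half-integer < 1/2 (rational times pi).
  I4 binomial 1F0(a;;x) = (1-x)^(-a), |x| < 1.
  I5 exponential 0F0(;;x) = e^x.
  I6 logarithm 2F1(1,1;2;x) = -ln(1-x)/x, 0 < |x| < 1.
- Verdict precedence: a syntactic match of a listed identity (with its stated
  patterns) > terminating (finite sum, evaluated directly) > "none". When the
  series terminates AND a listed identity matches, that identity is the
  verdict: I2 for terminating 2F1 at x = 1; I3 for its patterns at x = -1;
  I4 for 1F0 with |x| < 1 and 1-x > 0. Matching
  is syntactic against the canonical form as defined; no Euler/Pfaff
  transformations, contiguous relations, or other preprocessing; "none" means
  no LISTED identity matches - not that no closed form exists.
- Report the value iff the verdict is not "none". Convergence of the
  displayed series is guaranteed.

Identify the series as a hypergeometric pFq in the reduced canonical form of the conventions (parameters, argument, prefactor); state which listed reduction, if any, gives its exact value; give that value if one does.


Classification (C = \frac{3}{2}): 2F1 with upper {1, 1}, lower {\frac{9}{4}}, argument x = -\frac{7}{8}. Verdict: none here - no I1-I6 shape fits x = -\frac{7}{8} with lower {\frac{9}{4}}.

Key step: from the first term \frac{3}{2}: the lower running product (C = 3/2) is a rising factorial.
Term ratio: r(k) = -\frac{7}{8} * (k+1) (k+1) / [(k+\frac{9}{4}) (k+1)] - rational in k. x = -\frac{7}{8}; t_0 = \frac{3}{2}; negate the roots.


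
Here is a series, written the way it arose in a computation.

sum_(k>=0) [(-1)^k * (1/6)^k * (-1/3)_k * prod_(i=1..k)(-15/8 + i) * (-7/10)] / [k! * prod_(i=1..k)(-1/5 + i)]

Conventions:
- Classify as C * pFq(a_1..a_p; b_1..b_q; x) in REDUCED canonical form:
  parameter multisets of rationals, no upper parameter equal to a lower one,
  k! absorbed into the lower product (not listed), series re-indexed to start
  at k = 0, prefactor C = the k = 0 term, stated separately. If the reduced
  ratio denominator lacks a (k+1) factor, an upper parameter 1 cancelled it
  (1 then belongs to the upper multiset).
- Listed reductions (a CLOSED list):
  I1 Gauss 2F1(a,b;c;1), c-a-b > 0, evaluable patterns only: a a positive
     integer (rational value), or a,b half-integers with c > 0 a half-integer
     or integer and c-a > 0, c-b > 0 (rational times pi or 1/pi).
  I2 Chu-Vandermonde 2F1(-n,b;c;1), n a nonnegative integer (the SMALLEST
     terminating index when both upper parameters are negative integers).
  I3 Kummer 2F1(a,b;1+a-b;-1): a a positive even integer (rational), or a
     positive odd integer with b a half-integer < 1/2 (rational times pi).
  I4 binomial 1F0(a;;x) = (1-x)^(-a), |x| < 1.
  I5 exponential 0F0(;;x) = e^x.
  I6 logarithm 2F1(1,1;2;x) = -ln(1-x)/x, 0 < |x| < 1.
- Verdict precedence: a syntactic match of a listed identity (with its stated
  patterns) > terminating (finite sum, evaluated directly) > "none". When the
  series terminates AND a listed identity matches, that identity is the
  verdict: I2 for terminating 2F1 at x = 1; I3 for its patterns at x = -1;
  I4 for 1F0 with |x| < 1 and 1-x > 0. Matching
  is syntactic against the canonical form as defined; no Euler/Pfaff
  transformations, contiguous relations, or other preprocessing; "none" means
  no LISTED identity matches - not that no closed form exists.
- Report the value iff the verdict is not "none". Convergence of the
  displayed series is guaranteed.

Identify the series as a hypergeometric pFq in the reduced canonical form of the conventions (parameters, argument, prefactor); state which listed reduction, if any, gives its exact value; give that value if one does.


The series (x = -1/6) is 2F1: upper {-7/8, -1/3}, lower {4/5}, prefactor -7/10. Verdict: none here - no I1-I6 shape fits x = -1/6 with lower {4/5}.

The tell: t_0 being -7/10, the lower running product (C = -7/10) is a rising factorial.
Step ratio: r(k) = (-1/6) * (k-7/8) (k-1/3) / [(k+4/5) (k+1)] - poly over poly, x = (-1/6) from leading terms; C = -7/10 at k = 0.


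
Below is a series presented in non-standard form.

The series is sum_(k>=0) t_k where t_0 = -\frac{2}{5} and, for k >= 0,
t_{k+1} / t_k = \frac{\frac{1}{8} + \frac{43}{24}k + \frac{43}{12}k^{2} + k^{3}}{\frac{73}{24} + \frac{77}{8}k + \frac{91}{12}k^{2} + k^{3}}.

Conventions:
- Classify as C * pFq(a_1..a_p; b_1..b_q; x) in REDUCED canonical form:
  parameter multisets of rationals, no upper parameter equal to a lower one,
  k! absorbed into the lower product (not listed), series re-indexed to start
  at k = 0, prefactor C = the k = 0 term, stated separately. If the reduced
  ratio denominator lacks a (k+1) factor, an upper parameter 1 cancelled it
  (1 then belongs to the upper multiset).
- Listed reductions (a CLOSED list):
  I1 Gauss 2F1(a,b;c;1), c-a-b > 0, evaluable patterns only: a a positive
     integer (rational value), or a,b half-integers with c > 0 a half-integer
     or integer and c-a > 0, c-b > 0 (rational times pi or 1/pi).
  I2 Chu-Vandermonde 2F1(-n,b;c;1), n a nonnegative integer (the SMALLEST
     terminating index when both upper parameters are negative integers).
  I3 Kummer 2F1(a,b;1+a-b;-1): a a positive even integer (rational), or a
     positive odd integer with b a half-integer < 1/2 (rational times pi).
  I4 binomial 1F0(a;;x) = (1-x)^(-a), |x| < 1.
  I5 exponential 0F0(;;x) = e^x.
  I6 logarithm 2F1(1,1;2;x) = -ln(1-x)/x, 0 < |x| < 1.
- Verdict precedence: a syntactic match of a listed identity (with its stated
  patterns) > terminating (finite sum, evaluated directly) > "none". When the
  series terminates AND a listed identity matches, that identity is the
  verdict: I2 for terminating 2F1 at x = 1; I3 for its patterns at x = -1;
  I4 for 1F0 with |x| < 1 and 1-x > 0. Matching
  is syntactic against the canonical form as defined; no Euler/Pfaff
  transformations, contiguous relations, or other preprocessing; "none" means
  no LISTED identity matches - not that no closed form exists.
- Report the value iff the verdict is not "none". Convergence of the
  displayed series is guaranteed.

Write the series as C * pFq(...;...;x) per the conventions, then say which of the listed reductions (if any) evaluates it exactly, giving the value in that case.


x = 1 here; the reduced form reads 2F1, upper {\frac{1}{12}, 3}, lower {\frac{73}{12}}, C = -\frac{2}{5}. Verdict: the Gauss summation I1 applies (x = 1: the Gamma ratio telescopes since c-a-b = 3 > 0 and a = 3 in Z>0). Its exact value is -\frac{110593}{259200}.

Structural cue: with t_0 = -\frac{2}{5}, roots of the ratio polynomials (prefactor -2/5) are the negated parameters.
Adjacent-term ratio: r(k) = 1 * (k+\frac{1}{12}) (k+3) / [(k+\frac{73}{12}) (k+1)] - rational; roots negated = parameters, x = 1, C = -\frac{2}{5}.


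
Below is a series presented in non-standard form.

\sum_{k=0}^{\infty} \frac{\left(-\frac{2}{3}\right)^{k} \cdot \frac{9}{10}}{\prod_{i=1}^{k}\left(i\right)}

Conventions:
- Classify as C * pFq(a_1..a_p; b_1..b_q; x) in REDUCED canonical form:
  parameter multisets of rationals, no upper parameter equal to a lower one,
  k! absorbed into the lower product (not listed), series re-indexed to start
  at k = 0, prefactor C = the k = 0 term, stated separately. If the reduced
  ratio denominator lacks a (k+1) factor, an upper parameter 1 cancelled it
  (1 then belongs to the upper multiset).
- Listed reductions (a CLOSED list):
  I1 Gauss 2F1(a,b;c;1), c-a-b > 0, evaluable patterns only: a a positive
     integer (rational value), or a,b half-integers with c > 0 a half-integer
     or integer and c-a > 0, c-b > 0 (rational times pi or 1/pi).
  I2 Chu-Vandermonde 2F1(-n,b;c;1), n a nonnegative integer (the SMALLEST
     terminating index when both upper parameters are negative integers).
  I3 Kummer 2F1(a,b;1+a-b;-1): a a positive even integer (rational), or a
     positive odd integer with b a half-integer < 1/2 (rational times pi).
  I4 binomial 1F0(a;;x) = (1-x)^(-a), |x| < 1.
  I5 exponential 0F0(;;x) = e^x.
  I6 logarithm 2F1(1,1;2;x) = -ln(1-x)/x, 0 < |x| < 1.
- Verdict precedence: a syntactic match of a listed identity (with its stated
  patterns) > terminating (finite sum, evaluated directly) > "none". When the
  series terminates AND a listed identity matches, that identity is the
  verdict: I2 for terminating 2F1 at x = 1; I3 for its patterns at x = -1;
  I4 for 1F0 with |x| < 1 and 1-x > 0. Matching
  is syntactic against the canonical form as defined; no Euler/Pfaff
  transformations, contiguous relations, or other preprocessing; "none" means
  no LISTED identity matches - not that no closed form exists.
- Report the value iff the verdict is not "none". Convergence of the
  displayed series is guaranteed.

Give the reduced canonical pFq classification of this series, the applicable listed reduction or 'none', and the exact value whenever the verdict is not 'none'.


x = -\frac{2}{3} here; the reduced form reads 0F0, upper {-}, lower {-}, C = \frac{9}{10}. Verdict (x = -\frac{2}{3}): the I5 exponential reduction applies (the 0F0 exponential series at x = -\frac{2}{3}). Hence: \frac{9}{10} \cdot e^{-\frac{2}{3}}.

Key observation: x = -\frac{2}{3} and the product of the first k integers (prefactor 9/10) is k!.
Term ratio: r(k) = -\frac{2}{3} * 1 / [(k+1)] - poly over poly, x = -\frac{2}{3} from leading terms; C = \frac{9}{10} at k = 0.


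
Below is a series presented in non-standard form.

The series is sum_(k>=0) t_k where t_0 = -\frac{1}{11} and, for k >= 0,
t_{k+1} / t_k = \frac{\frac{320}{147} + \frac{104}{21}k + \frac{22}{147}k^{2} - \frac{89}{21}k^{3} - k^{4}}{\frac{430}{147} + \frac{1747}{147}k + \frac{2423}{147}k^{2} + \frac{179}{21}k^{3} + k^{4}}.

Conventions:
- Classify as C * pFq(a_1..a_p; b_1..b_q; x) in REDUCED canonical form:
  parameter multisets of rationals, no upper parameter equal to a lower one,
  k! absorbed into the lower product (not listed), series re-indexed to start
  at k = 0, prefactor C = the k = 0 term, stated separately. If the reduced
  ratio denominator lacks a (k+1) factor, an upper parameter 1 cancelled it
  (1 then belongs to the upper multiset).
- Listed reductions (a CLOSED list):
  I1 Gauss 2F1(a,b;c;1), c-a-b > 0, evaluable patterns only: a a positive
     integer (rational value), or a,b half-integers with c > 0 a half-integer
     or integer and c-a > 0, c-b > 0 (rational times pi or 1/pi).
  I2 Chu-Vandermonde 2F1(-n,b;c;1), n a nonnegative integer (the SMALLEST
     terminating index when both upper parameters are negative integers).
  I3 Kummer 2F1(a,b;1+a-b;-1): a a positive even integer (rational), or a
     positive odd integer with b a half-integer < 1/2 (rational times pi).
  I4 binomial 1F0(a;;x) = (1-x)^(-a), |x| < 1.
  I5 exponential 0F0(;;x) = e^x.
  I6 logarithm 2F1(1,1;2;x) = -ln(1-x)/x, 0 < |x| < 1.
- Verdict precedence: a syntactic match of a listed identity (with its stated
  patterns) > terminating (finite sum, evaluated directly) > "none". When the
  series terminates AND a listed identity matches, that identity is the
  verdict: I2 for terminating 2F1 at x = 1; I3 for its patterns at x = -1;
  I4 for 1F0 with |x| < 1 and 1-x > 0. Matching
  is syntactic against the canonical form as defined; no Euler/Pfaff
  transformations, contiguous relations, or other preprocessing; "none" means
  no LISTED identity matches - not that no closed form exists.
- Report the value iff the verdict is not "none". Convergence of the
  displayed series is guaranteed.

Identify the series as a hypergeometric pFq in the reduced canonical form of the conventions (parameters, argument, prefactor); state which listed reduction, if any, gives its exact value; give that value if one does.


This is -\frac{1}{11} * 2F1(-\frac{8}{7}, 4; \frac{43}{7}; -1) in reduced canonical form. Verdict: Kummer (I3) applies (x = -1; c = \frac{43}{7} equals 1+a-b for upper {-\frac{8}{7}, 4}: listed pattern). Exact value: -\frac{87}{539}.

The tell: t_0 = -\frac{1}{11} here, and the parameter 5/7 appears in both the upper and lower lists and cancels (alongside the other common factor).
Step ratio: r(k) = -1 * (k-\frac{8}{7}) (k+4) / [(k+\frac{43}{7}) (k+1)] ; factor over Q: parameters, x = -1, and C = -\frac{1}{11}.


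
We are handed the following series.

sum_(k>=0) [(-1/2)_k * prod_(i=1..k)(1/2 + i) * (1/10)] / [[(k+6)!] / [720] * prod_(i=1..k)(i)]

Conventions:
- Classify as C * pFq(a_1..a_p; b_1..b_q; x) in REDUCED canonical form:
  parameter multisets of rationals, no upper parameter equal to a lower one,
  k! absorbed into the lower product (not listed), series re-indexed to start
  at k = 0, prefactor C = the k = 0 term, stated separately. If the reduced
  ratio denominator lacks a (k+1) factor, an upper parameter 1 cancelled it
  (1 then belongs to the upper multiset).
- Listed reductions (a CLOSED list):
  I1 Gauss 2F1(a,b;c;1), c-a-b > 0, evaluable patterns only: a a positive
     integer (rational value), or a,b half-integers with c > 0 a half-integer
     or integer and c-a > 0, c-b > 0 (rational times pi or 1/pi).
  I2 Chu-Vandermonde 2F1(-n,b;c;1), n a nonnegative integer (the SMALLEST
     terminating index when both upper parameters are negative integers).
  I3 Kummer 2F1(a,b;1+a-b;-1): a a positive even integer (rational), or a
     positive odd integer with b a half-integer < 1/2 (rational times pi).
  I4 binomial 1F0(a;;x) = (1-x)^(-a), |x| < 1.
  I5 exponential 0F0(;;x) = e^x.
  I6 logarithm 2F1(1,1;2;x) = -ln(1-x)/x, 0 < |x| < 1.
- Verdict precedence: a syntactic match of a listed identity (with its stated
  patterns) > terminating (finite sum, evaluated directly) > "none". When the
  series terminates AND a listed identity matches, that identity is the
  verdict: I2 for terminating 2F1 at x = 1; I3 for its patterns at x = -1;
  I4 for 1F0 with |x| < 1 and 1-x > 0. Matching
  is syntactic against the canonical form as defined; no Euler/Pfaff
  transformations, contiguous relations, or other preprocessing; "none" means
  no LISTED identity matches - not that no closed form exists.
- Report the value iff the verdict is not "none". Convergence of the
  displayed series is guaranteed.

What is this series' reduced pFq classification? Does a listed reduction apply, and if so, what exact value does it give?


The tell: with t_0 = 1/10, the running product (C = 1/10) telescopes to a rising factorial.
Term ratio: r(k) = 1 * (k-1/2) (k+3/2) / [(k+7) (k+1)] ; factor over Q: parameters, x = 1, and C = 1/10.

x = 1 here; the reduced form reads 2F1, upper {-1/2, 3/2}, lower {7}, C = 1/10. Verdict: the half-integer Gauss pattern (I1) matches (x = 1; upper {-1/2, 3/2} half-integers, c = 7 in the evaluable pattern). Hence: (262144/945945) / pi.
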